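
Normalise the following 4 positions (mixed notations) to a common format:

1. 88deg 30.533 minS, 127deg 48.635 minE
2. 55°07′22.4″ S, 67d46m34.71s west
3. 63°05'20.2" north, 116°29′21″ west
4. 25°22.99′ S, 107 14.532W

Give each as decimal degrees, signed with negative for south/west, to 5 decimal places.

1. -88.50888, 127.81058
2. -55.12289, -67.77631
3. 63.08894, -116.48917
4. -25.38317, -107.24220

Point 1:
  φ: 88 + 30.533/60 = 88.508883
  S ⇒ negate
  Lon: 48.635′ = 0.810583°; total 127.810583
  E ⇒ keep positive
Point 2:
  φ: 55 + 7/60 + 22.4/3600 = 55.122889
  S ⇒ negate
  Lon: 67 + 46/60 + 34.71/3600 = 67.776308
  W ⇒ negate
Point 3:
  Lat: 5′ + 20.2″ = 5.33667′; 63 + 5.33667/60 = 63.088944
  N → positive
  Longitude: 116° + 29/60 + 21/3600 = 116 + 0.483333 + 0.005833 = 116.489167
  hemisphere W, so the sign is −
Point 4:
  Lat: 22.99′ = 0.383167°; total 25.383167
  S ⇒ negate
  λ: 14.532′ = 0.242200°; total 107.242200
  hemisphere W, so the sign is −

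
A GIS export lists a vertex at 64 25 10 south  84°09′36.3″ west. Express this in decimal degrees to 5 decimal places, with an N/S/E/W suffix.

64.41944° S, 84.16008° W

φ: 25′ + 10″ = 25.16667′; 64 + 25.16667/60 = 64.419444
Longitude: 84° + 9/60 + 36.3/3600 = 84 + 0.150000 + 0.010083 = 84.160083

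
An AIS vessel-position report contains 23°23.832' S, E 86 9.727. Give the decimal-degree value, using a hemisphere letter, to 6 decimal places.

23.397200° S, 86.162117° E

Lat: 23 + 23.832/60 = 23.3972000
λ: 86 + 9.727/60 = 86.1621167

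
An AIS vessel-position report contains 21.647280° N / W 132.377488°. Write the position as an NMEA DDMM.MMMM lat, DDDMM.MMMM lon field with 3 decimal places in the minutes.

2138.837,N / 13222.649,W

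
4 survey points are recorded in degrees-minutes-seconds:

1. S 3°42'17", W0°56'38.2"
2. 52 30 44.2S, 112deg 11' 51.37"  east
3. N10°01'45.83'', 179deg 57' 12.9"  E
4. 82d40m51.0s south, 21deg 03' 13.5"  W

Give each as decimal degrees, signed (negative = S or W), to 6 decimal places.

1. -3.704722, -0.943944
2. -52.512278, 112.197603
3. 10.029397, 179.953583
4. -82.680833, -21.053750

Point 1:
  Latitude: 3° + 42/60 + 17/3600 = 3 + 0.700000 + 0.004722 = 3.7047222
  S ⇒ negate
  Lon: 0 + 56/60 + 38.2/3600 = 0.9439444
  W ⇒ negate
Point 2:
  Lat: 30′ + 44.2″ = 30.73667′; 52 + 30.73667/60 = 52.5122778
  S ⇒ negate
  λ: 11′ + 51.37″ = 11.85617′; 112 + 11.85617/60 = 112.1976028
  E → positive
Point 3:
  φ: 10 + 1/60 + 45.83/3600 = 10.0293972
  N ⇒ keep positive
  Lon: 179 + 57/60 + 12.9/3600 = 179.9535833
  E → positive
Point 4:
  Latitude: 40′ + 51″ = 40.85000′; 82 + 40.85000/60 = 82.6808333
  S → negative
  Lon: 21 + 3/60 + 13.5/3600 = 21.0537500
  W ⇒ negate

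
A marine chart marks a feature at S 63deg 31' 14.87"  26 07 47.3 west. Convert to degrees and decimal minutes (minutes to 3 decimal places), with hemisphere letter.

Lat: 31 + 14.87/60 = 31.24783′
Longitude: 7 + 47.3/60 = 7.78833′

63° 31.248′ S, 26° 7.788′ W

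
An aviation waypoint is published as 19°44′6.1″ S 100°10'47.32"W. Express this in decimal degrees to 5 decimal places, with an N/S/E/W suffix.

19.73503° S, 100.17981° W

Latitude: 44′ + 6.1″ = 44.10167′; 19 + 44.10167/60 = 19.735028
Lon: 100° + 10/60 + 47.32/3600 = 100 + 0.166667 + 0.013144 = 100.179811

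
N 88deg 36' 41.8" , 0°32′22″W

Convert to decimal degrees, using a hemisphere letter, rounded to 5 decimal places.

φ: 88° + 36/60 + 41.8/3600 = 88 + 0.600000 + 0.011611 = 88.611611
Lon: 0° + 32/60 + 22/3600 = 0 + 0.533333 + 0.006111 = 0.539444

88.61161° N, 0.53944° W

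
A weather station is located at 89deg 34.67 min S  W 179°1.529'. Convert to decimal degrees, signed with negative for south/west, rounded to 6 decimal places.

-89.577833, -179.025483

φ: 89 + 34.67/60 = 89.5778333
hemisphere S, so the sign is −
λ: 1.529′ = 0.025483°; total 179.0254833
W ⇒ negate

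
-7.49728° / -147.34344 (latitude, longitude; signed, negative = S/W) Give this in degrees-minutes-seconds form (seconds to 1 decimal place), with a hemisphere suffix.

Latitude is negative → S; |value| = 7.497280
Latitude: 0.497280 × 60 = 29.83680′ → 29′, remainder × 60 = 50.208″
Longitude is negative → W; |value| = 147.343440
λ: 0.343440° → 20.60640′; 0.60640 × 60 = 36.384″

7°29′50.2″ S, 147°20′36.4″ W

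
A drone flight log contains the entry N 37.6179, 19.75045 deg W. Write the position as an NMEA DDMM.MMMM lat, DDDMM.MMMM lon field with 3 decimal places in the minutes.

3737.074,N / 01945.027,W

φ: fractional part 0.617900 → 37.07400 minutes
λ: 19° + 0.750450 × 60 = 19° 45.02700′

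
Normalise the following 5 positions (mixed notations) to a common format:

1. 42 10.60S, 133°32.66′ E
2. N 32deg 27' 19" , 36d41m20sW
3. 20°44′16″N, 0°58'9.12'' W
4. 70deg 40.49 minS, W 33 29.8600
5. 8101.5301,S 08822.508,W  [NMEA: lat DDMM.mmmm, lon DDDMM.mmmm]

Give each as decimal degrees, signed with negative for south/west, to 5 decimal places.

1. -42.17667, 133.54433
2. 32.45528, -36.68889
3. 20.73778, -0.96920
4. -70.67483, -33.49767
5. -81.02550, -88.37513

Point 1:
  Latitude: 42 + 10.6/60 = 42.176667
  hemisphere S, so the sign is −
  λ: 32.66′ = 0.544333°; total 133.544333
  E ⇒ keep positive
Point 2:
  Latitude: 32 + 27/60 + 19/3600 = 32.455278
  N → positive
  λ: 36 + 41/60 + 20/3600 = 36.688889
  hemisphere W, so the sign is −
Point 3:
  Lat: 44′ + 16″ = 44.26667′; 20 + 44.26667/60 = 20.737778
  N ⇒ keep positive
  Longitude: 0° + 58/60 + 9.12/3600 = 0 + 0.966667 + 0.002533 = 0.969200
  hemisphere W, so the sign is −
Point 4:
  φ: 40.49′ = 0.674833°; total 70.674833
  S ⇒ negate
  Longitude: 33 + 29.86/60 = 33.497667
  W → negative
Point 5:
  Latitude: degrees = first 2 digits = 81, minutes = 1.5301; 81 + 1.5301/60 = 81.025502
  S → negative
  Longitude: degrees = first 3 digits = 88, minutes = 22.508; 88 + 22.508/60 = 88.375133
  W ⇒ negate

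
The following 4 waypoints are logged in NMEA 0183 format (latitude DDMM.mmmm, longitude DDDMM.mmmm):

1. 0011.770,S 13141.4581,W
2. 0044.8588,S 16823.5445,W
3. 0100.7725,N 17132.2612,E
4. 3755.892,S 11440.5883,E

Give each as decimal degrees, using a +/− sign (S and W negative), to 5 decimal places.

Point 1:
  Latitude: split at 2 digits → 00° and 11.77′; 0 + 11.77/60 = 0.196167
  S ⇒ negate
  λ: split at 3 digits → 131° and 41.4581′; 131 + 41.4581/60 = 131.690968
  hemisphere W, so the sign is −
Point 2:
  Latitude: degrees = first 2 digits = 0, minutes = 44.8588; 0 + 44.8588/60 = 0.747647
  S ⇒ negate
  λ: degrees = first 3 digits = 168, minutes = 23.5445; 168 + 23.5445/60 = 168.392408
  W ⇒ negate
Point 3:
  Latitude: split at 2 digits → 01° and 0.7725′; 1 + 0.7725/60 = 1.012875
  N ⇒ keep positive
  λ: degrees = first 3 digits = 171, minutes = 32.2612; 171 + 32.2612/60 = 171.537687
  E ⇒ keep positive
Point 4:
  Latitude: split at 2 digits → 37° and 55.892′; 37 + 55.892/60 = 37.931533
  hemisphere S, so the sign is −
  Lon: degrees = first 3 digits = 114, minutes = 40.5883; 114 + 40.5883/60 = 114.676472
  E ⇒ keep positive

1. -0.19617, -131.69097
2. -0.74765, -168.39241
3. 1.01288, 171.53769
4. -37.93153, 114.67647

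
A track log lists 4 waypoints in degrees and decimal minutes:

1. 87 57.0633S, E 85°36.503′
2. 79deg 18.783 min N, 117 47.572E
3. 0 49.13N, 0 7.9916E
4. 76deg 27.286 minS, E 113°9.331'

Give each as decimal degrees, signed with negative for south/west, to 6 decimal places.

Point 1:
  Lat: 57.0633′ = 0.951055°; total 87.9510550
  S ⇒ negate
  Longitude: 36.503′ = 0.608383°; total 85.6083833
  E → positive
Point 2:
  Lat: 79 + 18.783/60 = 79.3130500
  N → positive
  Longitude: 47.572′ = 0.792867°; total 117.7928667
  E ⇒ keep positive
Point 3:
  Latitude: 0 + 49.13/60 = 0.8188333
  N → positive
  λ: 0 + 7.9916/60 = 0.1331933
  E → positive
Point 4:
  φ: 76 + 27.286/60 = 76.4547667
  S ⇒ negate
  Longitude: 9.331′ = 0.155517°; total 113.1555167
  E → positive

1. -87.951055, 85.608383
2. 79.313050, 117.792867
3. 0.818833, 0.133193
4. -76.454767, 113.155517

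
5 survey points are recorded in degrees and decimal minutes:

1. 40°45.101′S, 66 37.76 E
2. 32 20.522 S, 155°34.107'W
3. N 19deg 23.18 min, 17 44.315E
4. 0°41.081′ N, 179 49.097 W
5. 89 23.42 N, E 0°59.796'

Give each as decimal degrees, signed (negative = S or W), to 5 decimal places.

1. -40.75168, 66.62933
2. -32.34203, -155.56845
3. 19.38633, 17.73858
4. 0.68468, -179.81828
5. 89.39033, 0.99660

Point 1:
  Lat: 45.101′ = 0.751683°; total 40.751683
  S ⇒ negate
  Lon: 66 + 37.76/60 = 66.629333
  E ⇒ keep positive
Point 2:
  Latitude: 20.522′ = 0.342033°; total 32.342033
  S → negative
  λ: 34.107′ = 0.568450°; total 155.568450
  W ⇒ negate
Point 3:
  Latitude: 19 + 23.18/60 = 19.386333
  N ⇒ keep positive
  Lon: 17 + 44.315/60 = 17.738583
  E → positive
Point 4:
  φ: 0 + 41.081/60 = 0.684683
  N ⇒ keep positive
  Lon: 49.097′ = 0.818283°; total 179.818283
  hemisphere W, so the sign is −
Point 5:
  Lat: 23.42′ = 0.390333°; total 89.390333
  N → positive
  Lon: 0 + 59.796/60 = 0.996600
  E → positive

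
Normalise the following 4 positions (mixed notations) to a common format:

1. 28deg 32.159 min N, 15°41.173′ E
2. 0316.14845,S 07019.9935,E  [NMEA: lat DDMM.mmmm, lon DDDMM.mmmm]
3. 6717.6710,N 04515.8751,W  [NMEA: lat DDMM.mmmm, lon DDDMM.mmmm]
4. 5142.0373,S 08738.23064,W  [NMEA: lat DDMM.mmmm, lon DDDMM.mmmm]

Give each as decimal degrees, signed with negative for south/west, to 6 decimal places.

1. 28.535983, 15.686217
2. -3.269141, 70.333225
3. 67.294517, -45.264585
4. -51.700622, -87.637177

Point 1:
  φ: 28 + 32.159/60 = 28.5359833
  N → positive
  Longitude: 15 + 41.173/60 = 15.6862167
  E → positive
Point 2:
  φ: degrees = first 2 digits = 3, minutes = 16.14845; 3 + 16.14845/60 = 3.2691408
  hemisphere S, so the sign is −
  λ: split at 3 digits → 070° and 19.9935′; 70 + 19.9935/60 = 70.3332250
  E ⇒ keep positive
Point 3:
  Lat: degrees = first 2 digits = 67, minutes = 17.671; 67 + 17.671/60 = 67.2945167
  N → positive
  λ: degrees = first 3 digits = 45, minutes = 15.8751; 45 + 15.8751/60 = 45.2645850
  W → negative
Point 4:
  φ: degrees = first 2 digits = 51, minutes = 42.0373; 51 + 42.0373/60 = 51.7006217
  S → negative
  λ: degrees = first 3 digits = 87, minutes = 38.23064; 87 + 38.23064/60 = 87.6371773
  hemisphere W, so the sign is −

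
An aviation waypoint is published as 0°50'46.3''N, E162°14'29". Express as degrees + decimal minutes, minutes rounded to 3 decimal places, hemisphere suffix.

φ: 50 + 46.3/60 = 50.77167′
Longitude: 14 + 29/60 = 14.48333′

0° 50.772′ N, 162° 14.483′ E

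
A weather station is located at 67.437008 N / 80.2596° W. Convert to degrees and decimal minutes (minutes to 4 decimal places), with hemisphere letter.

Latitude: 67° + 0.437008 × 60 = 67° 26.220480′
Longitude: minutes = (80.259600 − 80) × 60 = 15.576000

67° 26.2205′ N, 80° 15.5760′ W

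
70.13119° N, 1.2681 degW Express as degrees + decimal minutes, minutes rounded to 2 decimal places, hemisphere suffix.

φ: 70° + 0.131190 × 60 = 70° 7.8714′
λ: fractional part 0.268100 → 16.0860 minutes

70° 7.87′ N, 1° 16.09′ W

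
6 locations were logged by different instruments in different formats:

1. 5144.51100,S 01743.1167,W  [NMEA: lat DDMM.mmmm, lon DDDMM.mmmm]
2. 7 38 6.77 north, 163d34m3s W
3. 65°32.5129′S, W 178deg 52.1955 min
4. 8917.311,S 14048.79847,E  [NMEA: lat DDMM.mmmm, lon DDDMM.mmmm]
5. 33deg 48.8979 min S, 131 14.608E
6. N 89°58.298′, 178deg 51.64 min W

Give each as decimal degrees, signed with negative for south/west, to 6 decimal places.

1. -51.741850, -17.718612
2. 7.635214, -163.567500
3. -65.541882, -178.869925
4. -89.288517, 140.813308
5. -33.814965, 131.243467
6. 89.971633, -178.860667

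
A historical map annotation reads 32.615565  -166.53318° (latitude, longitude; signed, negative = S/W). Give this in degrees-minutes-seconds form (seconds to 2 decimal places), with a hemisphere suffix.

φ: 0.615565 × 60 = 36.93390′ → 36′, remainder × 60 = 56.0340″
Longitude is negative → W; |value| = 166.533180
λ: 0.533180 × 60 = 31.99080′ → 31′, remainder × 60 = 59.4480″

32°36′56.03″ N, 166°31′59.45″ W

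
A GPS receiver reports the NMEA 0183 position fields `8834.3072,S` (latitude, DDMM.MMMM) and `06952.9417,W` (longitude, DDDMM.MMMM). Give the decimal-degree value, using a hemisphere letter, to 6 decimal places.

88.571787° S, 69.882362° W

Lat: degrees = first 2 digits = 88, minutes = 34.3072; 88 + 34.3072/60 = 88.5717867
λ: split at 3 digits → 069° and 52.9417′; 69 + 52.9417/60 = 69.8823617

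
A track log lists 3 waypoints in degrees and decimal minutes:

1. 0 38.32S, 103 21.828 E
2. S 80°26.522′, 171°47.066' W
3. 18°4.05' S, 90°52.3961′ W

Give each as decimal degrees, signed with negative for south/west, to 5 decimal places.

1. -0.63867, 103.36380
2. -80.44203, -171.78443
3. -18.06750, -90.87327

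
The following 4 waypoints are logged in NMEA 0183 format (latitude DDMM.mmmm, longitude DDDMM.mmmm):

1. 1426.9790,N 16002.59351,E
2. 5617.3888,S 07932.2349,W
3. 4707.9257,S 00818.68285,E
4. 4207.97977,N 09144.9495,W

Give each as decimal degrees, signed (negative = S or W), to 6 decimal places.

Point 1:
  φ: degrees = first 2 digits = 14, minutes = 26.979; 14 + 26.979/60 = 14.4496500
  N ⇒ keep positive
  λ: degrees = first 3 digits = 160, minutes = 2.59351; 160 + 2.59351/60 = 160.0432252
  E → positive
Point 2:
  φ: degrees = first 2 digits = 56, minutes = 17.3888; 56 + 17.3888/60 = 56.2898133
  S ⇒ negate
  Longitude: split at 3 digits → 079° and 32.2349′; 79 + 32.2349/60 = 79.5372483
  W → negative
Point 3:
  Latitude: degrees = first 2 digits = 47, minutes = 7.9257; 47 + 7.9257/60 = 47.1320950
  S ⇒ negate
  λ: split at 3 digits → 008° and 18.68285′; 8 + 18.68285/60 = 8.3113808
  E ⇒ keep positive
Point 4:
  φ: split at 2 digits → 42° and 7.97977′; 42 + 7.97977/60 = 42.1329962
  N ⇒ keep positive
  Longitude: split at 3 digits → 091° and 44.9495′; 91 + 44.9495/60 = 91.7491583
  W ⇒ negate

1. 14.449650, 160.043225
2. -56.289813, -79.537248
3. -47.132095, 8.311381
4. 42.132996, -91.749158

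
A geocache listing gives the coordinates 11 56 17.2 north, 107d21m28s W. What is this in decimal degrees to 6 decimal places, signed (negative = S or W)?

Lat: 11 + 56/60 + 17.2/3600 = 11.9381111
N → positive
Longitude: 21′ + 28″ = 21.46667′; 107 + 21.46667/60 = 107.3577778
W → negative

11.938111, -107.357778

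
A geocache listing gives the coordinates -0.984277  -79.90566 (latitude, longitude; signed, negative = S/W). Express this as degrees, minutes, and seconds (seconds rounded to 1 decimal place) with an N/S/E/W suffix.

Latitude is negative → S; |value| = 0.984277
Latitude: whole degrees 0; 59.05662′ → 59′ and 3.397″
Longitude is negative → W; |value| = 79.905660
Longitude: 0.905660° → 54.33960′; 0.33960 × 60 = 20.376″

0°59′3.4″ S, 79°54′20.4″ W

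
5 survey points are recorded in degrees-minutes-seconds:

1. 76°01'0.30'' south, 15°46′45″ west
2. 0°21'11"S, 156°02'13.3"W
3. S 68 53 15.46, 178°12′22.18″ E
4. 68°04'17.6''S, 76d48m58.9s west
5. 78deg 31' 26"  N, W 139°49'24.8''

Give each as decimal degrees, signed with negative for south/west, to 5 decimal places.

1. -76.01675, -15.77917
2. -0.35306, -156.03703
3. -68.88763, 178.20616
4. -68.07156, -76.81636
5. 78.52389, -139.82356

Point 1:
  Lat: 76 + 1/60 + 0.3/3600 = 76.016750
  S → negative
  Lon: 15° + 46/60 + 45/3600 = 15 + 0.766667 + 0.012500 = 15.779167
  hemisphere W, so the sign is −
Point 2:
  φ: 21′ + 11″ = 21.18333′; 0 + 21.18333/60 = 0.353056
  hemisphere S, so the sign is −
  λ: 156° + 2/60 + 13.3/3600 = 156 + 0.033333 + 0.003694 = 156.037028
  hemisphere W, so the sign is −
Point 3:
  Latitude: 68 + 53/60 + 15.46/3600 = 68.887628
  S → negative
  Longitude: 178 + 12/60 + 22.18/3600 = 178.206161
  E ⇒ keep positive
Point 4:
  Latitude: 4′ + 17.6″ = 4.29333′; 68 + 4.29333/60 = 68.071556
  S → negative
  λ: 76° + 48/60 + 58.9/3600 = 76 + 0.800000 + 0.016361 = 76.816361
  W ⇒ negate
Point 5:
  Lat: 78 + 31/60 + 26/3600 = 78.523889
  N → positive
  Longitude: 49′ + 24.8″ = 49.41333′; 139 + 49.41333/60 = 139.823556
  W → negative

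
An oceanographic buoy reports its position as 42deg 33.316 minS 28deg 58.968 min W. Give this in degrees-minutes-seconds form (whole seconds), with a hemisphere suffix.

Latitude: fractional minutes 0.31600 × 60 = 18.96″
λ: fractional minutes 0.96800 × 60 = 58.08″

42°33′19″ S, 28°58′58″ W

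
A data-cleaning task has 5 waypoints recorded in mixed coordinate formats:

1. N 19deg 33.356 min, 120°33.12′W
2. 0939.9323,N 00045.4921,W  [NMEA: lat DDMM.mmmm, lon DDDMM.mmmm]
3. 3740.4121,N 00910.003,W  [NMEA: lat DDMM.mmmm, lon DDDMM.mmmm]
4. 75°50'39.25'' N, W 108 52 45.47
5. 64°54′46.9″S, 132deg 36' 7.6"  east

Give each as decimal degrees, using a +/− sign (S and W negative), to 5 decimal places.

Point 1:
  Lat: 33.356′ = 0.555933°; total 19.555933
  N ⇒ keep positive
  Longitude: 33.12′ = 0.552000°; total 120.552000
  W ⇒ negate
Point 2:
  Latitude: degrees = first 2 digits = 9, minutes = 39.9323; 9 + 39.9323/60 = 9.665538
  N → positive
  λ: split at 3 digits → 000° and 45.4921′; 0 + 45.4921/60 = 0.758202
  W ⇒ negate
Point 3:
  Lat: split at 2 digits → 37° and 40.4121′; 37 + 40.4121/60 = 37.673535
  N → positive
  λ: split at 3 digits → 009° and 10.003′; 9 + 10.003/60 = 9.166717
  W → negative
Point 4:
  Latitude: 50′ + 39.25″ = 50.65417′; 75 + 50.65417/60 = 75.844236
  N → positive
  Longitude: 108° + 52/60 + 45.47/3600 = 108 + 0.866667 + 0.012631 = 108.879297
  W → negative
Point 5:
  Latitude: 64° + 54/60 + 46.9/3600 = 64 + 0.900000 + 0.013028 = 64.913028
  hemisphere S, so the sign is −
  λ: 132 + 36/60 + 7.6/3600 = 132.602111
  E ⇒ keep positive

1. 19.55593, -120.55200
2. 9.66554, -0.75820
3. 37.67354, -9.16672
4. 75.84424, -108.87930
5. -64.91303, 132.60211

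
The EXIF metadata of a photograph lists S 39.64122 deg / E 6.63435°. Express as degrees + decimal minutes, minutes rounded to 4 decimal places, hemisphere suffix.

Latitude: minutes = (39.641220 − 39) × 60 = 38.473200
Lon: fractional part 0.634350 → 38.061000 minutes

39° 38.4732′ S, 6° 38.0610′ E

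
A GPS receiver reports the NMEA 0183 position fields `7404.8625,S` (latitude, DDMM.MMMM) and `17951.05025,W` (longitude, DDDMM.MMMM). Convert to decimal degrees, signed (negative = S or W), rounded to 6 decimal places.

-74.081042, -179.850838

φ: degrees = first 2 digits = 74, minutes = 4.8625; 74 + 4.8625/60 = 74.0810417
S → negative
Longitude: degrees = first 3 digits = 179, minutes = 51.05025; 179 + 51.05025/60 = 179.8508375
hemisphere W, so the sign is −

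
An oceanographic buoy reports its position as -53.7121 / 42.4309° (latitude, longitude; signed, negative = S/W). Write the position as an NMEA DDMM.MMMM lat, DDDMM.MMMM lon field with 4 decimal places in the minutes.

5342.7260,S / 04225.8540,E

Latitude is negative → S; |value| = 53.712100
Lat: fractional part 0.712100 → 42.726000 minutes
λ: minutes = (42.430900 − 42) × 60 = 25.854000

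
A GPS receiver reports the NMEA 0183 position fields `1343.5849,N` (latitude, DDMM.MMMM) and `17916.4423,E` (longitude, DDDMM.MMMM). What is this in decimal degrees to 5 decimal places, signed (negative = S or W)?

φ: split at 2 digits → 13° and 43.5849′; 13 + 43.5849/60 = 13.726415
N ⇒ keep positive
Lon: split at 3 digits → 179° and 16.4423′; 179 + 16.4423/60 = 179.274038
E → positive

13.72642, 179.27404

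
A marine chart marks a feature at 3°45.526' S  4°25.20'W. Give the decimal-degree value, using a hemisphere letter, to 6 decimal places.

3.758767° S, 4.420000° W

φ: 45.526′ = 0.758767°; total 3.7587667
Lon: 4 + 25.2/60 = 4.4200000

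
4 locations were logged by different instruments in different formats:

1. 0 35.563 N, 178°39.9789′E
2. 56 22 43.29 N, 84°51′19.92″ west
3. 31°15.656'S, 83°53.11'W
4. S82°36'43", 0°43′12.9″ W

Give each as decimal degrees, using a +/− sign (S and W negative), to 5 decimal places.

Point 1:
  Latitude: 35.563′ = 0.592717°; total 0.592717
  N → positive
  Longitude: 178 + 39.9789/60 = 178.666315
  E → positive
Point 2:
  Lat: 22′ + 43.29″ = 22.72150′; 56 + 22.72150/60 = 56.378692
  N → positive
  Longitude: 84° + 51/60 + 19.92/3600 = 84 + 0.850000 + 0.005533 = 84.855533
  hemisphere W, so the sign is −
Point 3:
  Lat: 15.656′ = 0.260933°; total 31.260933
  S → negative
  Longitude: 83 + 53.11/60 = 83.885167
  W → negative
Point 4:
  Lat: 82° + 36/60 + 43/3600 = 82 + 0.600000 + 0.011944 = 82.611944
  hemisphere S, so the sign is −
  Lon: 0 + 43/60 + 12.9/3600 = 0.720250
  W → negative

1. 0.59272, 178.66632
2. 56.37869, -84.85553
3. -31.26093, -83.88517
4. -82.61194, -0.72025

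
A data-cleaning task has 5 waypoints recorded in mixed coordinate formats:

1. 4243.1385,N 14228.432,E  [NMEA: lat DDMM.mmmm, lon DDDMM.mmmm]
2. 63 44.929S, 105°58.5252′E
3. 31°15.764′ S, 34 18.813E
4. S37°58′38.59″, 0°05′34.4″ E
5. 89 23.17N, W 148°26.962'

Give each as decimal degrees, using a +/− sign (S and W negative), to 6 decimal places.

Point 1:
  Lat: split at 2 digits → 42° and 43.1385′; 42 + 43.1385/60 = 42.7189750
  N → positive
  Longitude: degrees = first 3 digits = 142, minutes = 28.432; 142 + 28.432/60 = 142.4738667
  E → positive
Point 2:
  Latitude: 44.929′ = 0.748817°; total 63.7488167
  hemisphere S, so the sign is −
  Longitude: 105 + 58.5252/60 = 105.9754200
  E ⇒ keep positive
Point 3:
  φ: 15.764′ = 0.262733°; total 31.2627333
  S ⇒ negate
  λ: 18.813′ = 0.313550°; total 34.3135500
  E ⇒ keep positive
Point 4:
  φ: 58′ + 38.59″ = 58.64317′; 37 + 58.64317/60 = 37.9773861
  hemisphere S, so the sign is −
  Longitude: 0° + 5/60 + 34.4/3600 = 0 + 0.083333 + 0.009556 = 0.0928889
  E ⇒ keep positive
Point 5:
  φ: 23.17′ = 0.386167°; total 89.3861667
  N → positive
  λ: 26.962′ = 0.449367°; total 148.4493667
  W → negative

1. 42.718975, 142.473867
2. -63.748817, 105.975420
3. -31.262733, 34.313550
4. -37.977386, 0.092889
5. 89.386167, -148.449367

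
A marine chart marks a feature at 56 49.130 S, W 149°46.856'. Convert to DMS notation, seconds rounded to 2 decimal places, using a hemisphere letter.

Lat: fractional minutes 0.13000 × 60 = 7.8000″
Lon: fractional minutes 0.85600 × 60 = 51.3600″

56°49′7.80″ S, 149°46′51.36″ W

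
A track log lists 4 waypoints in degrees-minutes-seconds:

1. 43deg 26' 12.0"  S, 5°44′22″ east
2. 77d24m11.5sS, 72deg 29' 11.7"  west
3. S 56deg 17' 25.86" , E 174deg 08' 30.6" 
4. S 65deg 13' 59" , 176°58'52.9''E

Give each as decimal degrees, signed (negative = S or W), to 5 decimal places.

Point 1:
  Latitude: 43 + 26/60 + 12/3600 = 43.436667
  S ⇒ negate
  Longitude: 44′ + 22″ = 44.36667′; 5 + 44.36667/60 = 5.739444
  E → positive
Point 2:
  Latitude: 77 + 24/60 + 11.5/3600 = 77.403194
  hemisphere S, so the sign is −
  λ: 72° + 29/60 + 11.7/3600 = 72 + 0.483333 + 0.003250 = 72.486583
  W → negative
Point 3:
  Latitude: 17′ + 25.86″ = 17.43100′; 56 + 17.43100/60 = 56.290517
  S ⇒ negate
  Longitude: 174° + 8/60 + 30.6/3600 = 174 + 0.133333 + 0.008500 = 174.141833
  E ⇒ keep positive
Point 4:
  Latitude: 13′ + 59″ = 13.98333′; 65 + 13.98333/60 = 65.233056
  S ⇒ negate
  Longitude: 58′ + 52.9″ = 58.88167′; 176 + 58.88167/60 = 176.981361
  E ⇒ keep positive

1. -43.43667, 5.73944
2. -77.40319, -72.48658
3. -56.29052, 174.14183
4. -65.23306, 176.98136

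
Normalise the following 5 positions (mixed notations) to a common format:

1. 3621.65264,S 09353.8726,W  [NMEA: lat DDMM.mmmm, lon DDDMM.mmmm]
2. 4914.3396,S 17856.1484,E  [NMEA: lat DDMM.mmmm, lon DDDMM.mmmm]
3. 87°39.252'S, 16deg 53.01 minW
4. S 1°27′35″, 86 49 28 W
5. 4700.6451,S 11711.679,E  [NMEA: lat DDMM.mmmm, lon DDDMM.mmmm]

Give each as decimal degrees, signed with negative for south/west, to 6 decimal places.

1. -36.360877, -93.897877
2. -49.238993, 178.935807
3. -87.654200, -16.883500
4. -1.459722, -86.824444
5. -47.010752, 117.194650

Point 1:
  Lat: degrees = first 2 digits = 36, minutes = 21.65264; 36 + 21.65264/60 = 36.3608773
  hemisphere S, so the sign is −
  Lon: split at 3 digits → 093° and 53.8726′; 93 + 53.8726/60 = 93.8978767
  W → negative
Point 2:
  Lat: degrees = first 2 digits = 49, minutes = 14.3396; 49 + 14.3396/60 = 49.2389933
  S ⇒ negate
  λ: split at 3 digits → 178° and 56.1484′; 178 + 56.1484/60 = 178.9358067
  E → positive
Point 3:
  Lat: 39.252′ = 0.654200°; total 87.6542000
  hemisphere S, so the sign is −
  Longitude: 16 + 53.01/60 = 16.8835000
  W ⇒ negate
Point 4:
  Lat: 1 + 27/60 + 35/3600 = 1.4597222
  S → negative
  Lon: 49′ + 28″ = 49.46667′; 86 + 49.46667/60 = 86.8244444
  hemisphere W, so the sign is −
Point 5:
  Latitude: split at 2 digits → 47° and 0.6451′; 47 + 0.6451/60 = 47.0107517
  hemisphere S, so the sign is −
  λ: degrees = first 3 digits = 117, minutes = 11.679; 117 + 11.679/60 = 117.1946500
  E → positive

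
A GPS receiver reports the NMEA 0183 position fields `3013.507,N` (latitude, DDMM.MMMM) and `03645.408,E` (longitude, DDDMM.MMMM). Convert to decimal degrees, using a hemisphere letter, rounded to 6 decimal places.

30.225117° N, 36.756800° E

Lat: split at 2 digits → 30° and 13.507′; 30 + 13.507/60 = 30.2251167
λ: split at 3 digits → 036° and 45.408′; 36 + 45.408/60 = 36.7568000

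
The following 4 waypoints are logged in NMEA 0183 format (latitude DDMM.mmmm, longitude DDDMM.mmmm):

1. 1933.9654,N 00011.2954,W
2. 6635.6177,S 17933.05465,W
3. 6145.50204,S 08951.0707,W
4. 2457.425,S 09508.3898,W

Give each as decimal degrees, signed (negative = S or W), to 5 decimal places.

1. 19.56609, -0.18826
2. -66.59363, -179.55091
3. -61.75837, -89.85118
4. -24.95708, -95.13983

Point 1:
  φ: degrees = first 2 digits = 19, minutes = 33.9654; 19 + 33.9654/60 = 19.566090
  N → positive
  λ: split at 3 digits → 000° and 11.2954′; 0 + 11.2954/60 = 0.188257
  hemisphere W, so the sign is −
Point 2:
  φ: degrees = first 2 digits = 66, minutes = 35.6177; 66 + 35.6177/60 = 66.593628
  S → negative
  Longitude: degrees = first 3 digits = 179, minutes = 33.05465; 179 + 33.05465/60 = 179.550911
  W ⇒ negate
Point 3:
  Latitude: split at 2 digits → 61° and 45.50204′; 61 + 45.50204/60 = 61.758367
  S ⇒ negate
  Lon: degrees = first 3 digits = 89, minutes = 51.0707; 89 + 51.0707/60 = 89.851178
  W ⇒ negate
Point 4:
  φ: split at 2 digits → 24° and 57.425′; 24 + 57.425/60 = 24.957083
  hemisphere S, so the sign is −
  Lon: degrees = first 3 digits = 95, minutes = 8.3898; 95 + 8.3898/60 = 95.139830
  W → negative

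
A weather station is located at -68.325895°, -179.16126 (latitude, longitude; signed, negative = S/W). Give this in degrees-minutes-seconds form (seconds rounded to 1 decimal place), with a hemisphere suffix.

68°19′33.2″ S, 179°09′40.5″ W

Latitude is negative → S; |value| = 68.325895
φ: 0.325895 × 60 = 19.55370′ → 19′, remainder × 60 = 33.222″
Longitude is negative → W; |value| = 179.161260
Longitude: 0.161260 × 60 = 9.67560′ → 9′, remainder × 60 = 40.536″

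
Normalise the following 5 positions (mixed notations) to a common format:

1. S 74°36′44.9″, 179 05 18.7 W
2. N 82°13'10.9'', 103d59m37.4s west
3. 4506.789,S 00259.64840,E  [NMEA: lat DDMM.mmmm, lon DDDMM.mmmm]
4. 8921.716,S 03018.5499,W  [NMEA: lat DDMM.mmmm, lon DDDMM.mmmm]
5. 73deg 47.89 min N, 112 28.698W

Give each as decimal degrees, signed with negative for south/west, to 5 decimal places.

1. -74.61247, -179.08853
2. 82.21969, -103.99372
3. -45.11315, 2.99414
4. -89.36193, -30.30917
5. 73.79817, -112.47830

Point 1:
  φ: 74 + 36/60 + 44.9/3600 = 74.612472
  S ⇒ negate
  Lon: 5′ + 18.7″ = 5.31167′; 179 + 5.31167/60 = 179.088528
  hemisphere W, so the sign is −
Point 2:
  Latitude: 13′ + 10.9″ = 13.18167′; 82 + 13.18167/60 = 82.219694
  N ⇒ keep positive
  λ: 103° + 59/60 + 37.4/3600 = 103 + 0.983333 + 0.010389 = 103.993722
  W → negative
Point 3:
  Lat: split at 2 digits → 45° and 6.789′; 45 + 6.789/60 = 45.113150
  hemisphere S, so the sign is −
  Lon: split at 3 digits → 002° and 59.6484′; 2 + 59.6484/60 = 2.994140
  E ⇒ keep positive
Point 4:
  φ: split at 2 digits → 89° and 21.716′; 89 + 21.716/60 = 89.361933
  S → negative
  λ: degrees = first 3 digits = 30, minutes = 18.5499; 30 + 18.5499/60 = 30.309165
  W ⇒ negate
Point 5:
  φ: 73 + 47.89/60 = 73.798167
  N ⇒ keep positive
  λ: 112 + 28.698/60 = 112.478300
  hemisphere W, so the sign is −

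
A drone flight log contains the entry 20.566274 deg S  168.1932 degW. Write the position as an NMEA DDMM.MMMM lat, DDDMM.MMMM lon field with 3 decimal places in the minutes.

φ: 20° + 0.566274 × 60 = 20° 33.97644′
Lon: 168° + 0.193200 × 60 = 168° 11.59200′

2033.976,S / 16811.592,W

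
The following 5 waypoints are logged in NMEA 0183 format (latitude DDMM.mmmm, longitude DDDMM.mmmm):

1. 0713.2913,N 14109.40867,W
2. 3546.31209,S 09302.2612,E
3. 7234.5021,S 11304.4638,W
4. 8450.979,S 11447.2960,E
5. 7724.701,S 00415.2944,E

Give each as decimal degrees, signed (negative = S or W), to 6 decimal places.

1. 7.221522, -141.156811
2. -35.771868, 93.037687
3. -72.575035, -113.074397
4. -84.849650, 114.788267
5. -77.411683, 4.254907

Point 1:
  Latitude: degrees = first 2 digits = 7, minutes = 13.2913; 7 + 13.2913/60 = 7.2215217
  N ⇒ keep positive
  λ: split at 3 digits → 141° and 9.40867′; 141 + 9.40867/60 = 141.1568112
  W → negative
Point 2:
  φ: degrees = first 2 digits = 35, minutes = 46.31209; 35 + 46.31209/60 = 35.7718682
  hemisphere S, so the sign is −
  Lon: split at 3 digits → 093° and 2.2612′; 93 + 2.2612/60 = 93.0376867
  E ⇒ keep positive
Point 3:
  Lat: degrees = first 2 digits = 72, minutes = 34.5021; 72 + 34.5021/60 = 72.5750350
  hemisphere S, so the sign is −
  Longitude: split at 3 digits → 113° and 4.4638′; 113 + 4.4638/60 = 113.0743967
  hemisphere W, so the sign is −
Point 4:
  Lat: split at 2 digits → 84° and 50.979′; 84 + 50.979/60 = 84.8496500
  S → negative
  λ: degrees = first 3 digits = 114, minutes = 47.296; 114 + 47.296/60 = 114.7882667
  E → positive
Point 5:
  Lat: split at 2 digits → 77° and 24.701′; 77 + 24.701/60 = 77.4116833
  S → negative
  Longitude: split at 3 digits → 004° and 15.2944′; 4 + 15.2944/60 = 4.2549067
  E → positive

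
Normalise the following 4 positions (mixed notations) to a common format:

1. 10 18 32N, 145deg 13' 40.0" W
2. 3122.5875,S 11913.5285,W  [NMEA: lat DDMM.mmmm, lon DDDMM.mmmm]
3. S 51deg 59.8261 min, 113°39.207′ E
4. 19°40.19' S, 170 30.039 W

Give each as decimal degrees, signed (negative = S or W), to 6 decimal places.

1. 10.308889, -145.227778
2. -31.376458, -119.225475
3. -51.997102, 113.653450
4. -19.669833, -170.500650

Point 1:
  Latitude: 10 + 18/60 + 32/3600 = 10.3088889
  N ⇒ keep positive
  Longitude: 145 + 13/60 + 40/3600 = 145.2277778
  hemisphere W, so the sign is −
Point 2:
  Latitude: degrees = first 2 digits = 31, minutes = 22.5875; 31 + 22.5875/60 = 31.3764583
  S → negative
  Longitude: degrees = first 3 digits = 119, minutes = 13.5285; 119 + 13.5285/60 = 119.2254750
  W ⇒ negate
Point 3:
  Lat: 59.8261′ = 0.997102°; total 51.9971017
  hemisphere S, so the sign is −
  Lon: 113 + 39.207/60 = 113.6534500
  E ⇒ keep positive
Point 4:
  Latitude: 19 + 40.19/60 = 19.6698333
  S ⇒ negate
  λ: 30.039′ = 0.500650°; total 170.5006500
  W ⇒ negate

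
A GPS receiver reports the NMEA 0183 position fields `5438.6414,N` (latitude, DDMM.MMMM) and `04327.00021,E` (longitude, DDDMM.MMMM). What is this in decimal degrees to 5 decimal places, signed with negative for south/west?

54.64402, 43.45000

Lat: degrees = first 2 digits = 54, minutes = 38.6414; 54 + 38.6414/60 = 54.644023
N ⇒ keep positive
λ: degrees = first 3 digits = 43, minutes = 27.00021; 43 + 27.00021/60 = 43.450004
E ⇒ keep positive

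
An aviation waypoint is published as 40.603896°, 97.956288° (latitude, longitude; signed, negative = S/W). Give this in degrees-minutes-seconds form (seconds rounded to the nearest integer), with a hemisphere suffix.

40°36′14″ N, 97°57′23″ E

Lat: 0.603896° → 36.23376′; 0.23376 × 60 = 14.03″
Lon: whole degrees 97; 57.37728′ → 57′ and 22.64″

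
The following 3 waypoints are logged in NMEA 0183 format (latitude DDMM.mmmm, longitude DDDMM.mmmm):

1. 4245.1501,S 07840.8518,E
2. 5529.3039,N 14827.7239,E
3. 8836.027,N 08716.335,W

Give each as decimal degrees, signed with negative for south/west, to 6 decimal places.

1. -42.752502, 78.680863
2. 55.488398, 148.462065
3. 88.600450, -87.272250

Point 1:
  Lat: split at 2 digits → 42° and 45.1501′; 42 + 45.1501/60 = 42.7525017
  hemisphere S, so the sign is −
  Longitude: degrees = first 3 digits = 78, minutes = 40.8518; 78 + 40.8518/60 = 78.6808633
  E ⇒ keep positive
Point 2:
  Lat: degrees = first 2 digits = 55, minutes = 29.3039; 55 + 29.3039/60 = 55.4883983
  N ⇒ keep positive
  λ: degrees = first 3 digits = 148, minutes = 27.7239; 148 + 27.7239/60 = 148.4620650
  E ⇒ keep positive
Point 3:
  Latitude: degrees = first 2 digits = 88, minutes = 36.027; 88 + 36.027/60 = 88.6004500
  N ⇒ keep positive
  Longitude: degrees = first 3 digits = 87, minutes = 16.335; 87 + 16.335/60 = 87.2722500
  W ⇒ negate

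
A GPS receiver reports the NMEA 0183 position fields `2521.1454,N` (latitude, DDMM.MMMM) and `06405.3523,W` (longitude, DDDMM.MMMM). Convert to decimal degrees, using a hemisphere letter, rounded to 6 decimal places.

φ: degrees = first 2 digits = 25, minutes = 21.1454; 25 + 21.1454/60 = 25.3524233
Longitude: split at 3 digits → 064° and 5.3523′; 64 + 5.3523/60 = 64.0892050

25.352423° N, 64.089205° W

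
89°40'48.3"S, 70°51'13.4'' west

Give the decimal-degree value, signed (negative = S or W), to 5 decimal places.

-89.68008, -70.85372

φ: 89° + 40/60 + 48.3/3600 = 89 + 0.666667 + 0.013417 = 89.680083
hemisphere S, so the sign is −
Lon: 70 + 51/60 + 13.4/3600 = 70.853722
W → negative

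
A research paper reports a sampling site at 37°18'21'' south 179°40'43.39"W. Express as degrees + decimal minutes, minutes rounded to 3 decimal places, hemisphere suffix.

37° 18.350′ S, 179° 40.723′ W

Lat: seconds/60 = 0.35000; minutes = 18 + 0.35000 = 18.35000
Lon: seconds/60 = 0.72317; minutes = 40 + 0.72317 = 40.72317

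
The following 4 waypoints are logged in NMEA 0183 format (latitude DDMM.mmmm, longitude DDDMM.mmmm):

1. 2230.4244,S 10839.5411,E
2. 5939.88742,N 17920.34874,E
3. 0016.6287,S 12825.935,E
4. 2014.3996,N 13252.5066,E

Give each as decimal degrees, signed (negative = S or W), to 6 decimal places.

Point 1:
  Latitude: split at 2 digits → 22° and 30.4244′; 22 + 30.4244/60 = 22.5070733
  hemisphere S, so the sign is −
  λ: degrees = first 3 digits = 108, minutes = 39.5411; 108 + 39.5411/60 = 108.6590183
  E → positive
Point 2:
  Latitude: split at 2 digits → 59° and 39.88742′; 59 + 39.88742/60 = 59.6647903
  N → positive
  Longitude: degrees = first 3 digits = 179, minutes = 20.34874; 179 + 20.34874/60 = 179.3391457
  E → positive
Point 3:
  Lat: degrees = first 2 digits = 0, minutes = 16.6287; 0 + 16.6287/60 = 0.2771450
  S ⇒ negate
  Lon: degrees = first 3 digits = 128, minutes = 25.935; 128 + 25.935/60 = 128.4322500
  E ⇒ keep positive
Point 4:
  Lat: degrees = first 2 digits = 20, minutes = 14.3996; 20 + 14.3996/60 = 20.2399933
  N → positive
  Longitude: split at 3 digits → 132° and 52.5066′; 132 + 52.5066/60 = 132.8751100
  E ⇒ keep positive

1. -22.507073, 108.659018
2. 59.664790, 179.339146
3. -0.277145, 128.432250
4. 20.239993, 132.875110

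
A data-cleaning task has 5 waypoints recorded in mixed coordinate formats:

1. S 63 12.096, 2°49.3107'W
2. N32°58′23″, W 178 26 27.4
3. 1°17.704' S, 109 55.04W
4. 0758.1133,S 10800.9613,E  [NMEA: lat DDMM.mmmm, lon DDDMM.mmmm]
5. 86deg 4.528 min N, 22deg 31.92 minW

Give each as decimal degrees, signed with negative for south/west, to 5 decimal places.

1. -63.20160, -2.82185
2. 32.97306, -178.44094
3. -1.29507, -109.91733
4. -7.96856, 108.01602
5. 86.07547, -22.53200

Point 1:
  Lat: 12.096′ = 0.201600°; total 63.201600
  hemisphere S, so the sign is −
  λ: 2 + 49.3107/60 = 2.821845
  W ⇒ negate
Point 2:
  Latitude: 32° + 58/60 + 23/3600 = 32 + 0.966667 + 0.006389 = 32.973056
  N ⇒ keep positive
  Longitude: 178° + 26/60 + 27.4/3600 = 178 + 0.433333 + 0.007611 = 178.440944
  hemisphere W, so the sign is −
Point 3:
  Latitude: 17.704′ = 0.295067°; total 1.295067
  hemisphere S, so the sign is −
  Lon: 109 + 55.04/60 = 109.917333
  W ⇒ negate
Point 4:
  Lat: split at 2 digits → 07° and 58.1133′; 7 + 58.1133/60 = 7.968555
  S → negative
  Lon: split at 3 digits → 108° and 0.9613′; 108 + 0.9613/60 = 108.016022
  E ⇒ keep positive
Point 5:
  Latitude: 86 + 4.528/60 = 86.075467
  N ⇒ keep positive
  λ: 31.92′ = 0.532000°; total 22.532000
  hemisphere W, so the sign is −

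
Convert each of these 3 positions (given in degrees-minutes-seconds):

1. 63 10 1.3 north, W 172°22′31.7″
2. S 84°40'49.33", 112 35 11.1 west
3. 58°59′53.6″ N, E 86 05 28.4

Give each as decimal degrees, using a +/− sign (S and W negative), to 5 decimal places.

1. 63.16703, -172.37547
2. -84.68037, -112.58642
3. 58.99822, 86.09122

Point 1:
  Latitude: 10′ + 1.3″ = 10.02167′; 63 + 10.02167/60 = 63.167028
  N ⇒ keep positive
  Longitude: 172 + 22/60 + 31.7/3600 = 172.375472
  W → negative
Point 2:
  Latitude: 84° + 40/60 + 49.33/3600 = 84 + 0.666667 + 0.013703 = 84.680369
  S → negative
  Longitude: 112° + 35/60 + 11.1/3600 = 112 + 0.583333 + 0.003083 = 112.586417
  W → negative
Point 3:
  Latitude: 58° + 59/60 + 53.6/3600 = 58 + 0.983333 + 0.014889 = 58.998222
  N → positive
  λ: 86 + 5/60 + 28.4/3600 = 86.091222
  E → positive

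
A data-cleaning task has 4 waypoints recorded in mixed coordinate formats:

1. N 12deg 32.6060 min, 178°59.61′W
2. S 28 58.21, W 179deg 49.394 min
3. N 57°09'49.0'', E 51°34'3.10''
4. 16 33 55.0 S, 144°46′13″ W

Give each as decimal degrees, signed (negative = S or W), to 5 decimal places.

1. 12.54343, -178.99350
2. -28.97017, -179.82323
3. 57.16361, 51.56753
4. -16.56528, -144.77028

Point 1:
  Latitude: 32.606′ = 0.543433°; total 12.543433
  N → positive
  Lon: 178 + 59.61/60 = 178.993500
  hemisphere W, so the sign is −
Point 2:
  Lat: 28 + 58.21/60 = 28.970167
  hemisphere S, so the sign is −
  Longitude: 49.394′ = 0.823233°; total 179.823233
  hemisphere W, so the sign is −
Point 3:
  φ: 57° + 9/60 + 49/3600 = 57 + 0.150000 + 0.013611 = 57.163611
  N → positive
  λ: 51° + 34/60 + 3.1/3600 = 51 + 0.566667 + 0.000861 = 51.567528
  E → positive
Point 4:
  Lat: 33′ + 55″ = 33.91667′; 16 + 33.91667/60 = 16.565278
  S ⇒ negate
  λ: 144° + 46/60 + 13/3600 = 144 + 0.766667 + 0.003611 = 144.770278
  W → negative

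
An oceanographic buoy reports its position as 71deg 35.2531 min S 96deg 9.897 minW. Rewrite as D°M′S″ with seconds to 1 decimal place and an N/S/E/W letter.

71°35′15.2″ S, 96°09′53.8″ W

Lat: 35.25310′ → 35′ and 0.25310 × 60 = 15.186″
Lon: 9.89700′ → 9′ and 0.89700 × 60 = 53.820″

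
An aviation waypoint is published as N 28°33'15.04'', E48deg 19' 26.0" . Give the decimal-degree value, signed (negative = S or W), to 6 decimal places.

φ: 33′ + 15.04″ = 33.25067′; 28 + 33.25067/60 = 28.5541778
N ⇒ keep positive
λ: 19′ + 26″ = 19.43333′; 48 + 19.43333/60 = 48.3238889
E → positive

28.554178, 48.323889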